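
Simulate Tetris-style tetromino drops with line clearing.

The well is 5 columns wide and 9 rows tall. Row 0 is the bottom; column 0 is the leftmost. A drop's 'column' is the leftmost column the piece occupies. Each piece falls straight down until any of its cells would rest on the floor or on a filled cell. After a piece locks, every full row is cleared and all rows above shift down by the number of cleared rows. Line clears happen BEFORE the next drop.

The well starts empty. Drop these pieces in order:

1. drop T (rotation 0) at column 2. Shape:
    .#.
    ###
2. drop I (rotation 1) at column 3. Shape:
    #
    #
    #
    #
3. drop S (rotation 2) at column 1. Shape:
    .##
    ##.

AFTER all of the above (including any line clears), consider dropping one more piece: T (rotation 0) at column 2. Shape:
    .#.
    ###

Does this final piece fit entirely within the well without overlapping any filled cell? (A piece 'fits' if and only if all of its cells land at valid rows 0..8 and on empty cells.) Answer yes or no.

Answer: yes

Derivation:
Drop 1: T rot0 at col 2 lands with bottom-row=0; cleared 0 line(s) (total 0); column heights now [0 0 1 2 1], max=2
Drop 2: I rot1 at col 3 lands with bottom-row=2; cleared 0 line(s) (total 0); column heights now [0 0 1 6 1], max=6
Drop 3: S rot2 at col 1 lands with bottom-row=5; cleared 0 line(s) (total 0); column heights now [0 6 7 7 1], max=7
Test piece T rot0 at col 2 (width 3): heights before test = [0 6 7 7 1]; fits = True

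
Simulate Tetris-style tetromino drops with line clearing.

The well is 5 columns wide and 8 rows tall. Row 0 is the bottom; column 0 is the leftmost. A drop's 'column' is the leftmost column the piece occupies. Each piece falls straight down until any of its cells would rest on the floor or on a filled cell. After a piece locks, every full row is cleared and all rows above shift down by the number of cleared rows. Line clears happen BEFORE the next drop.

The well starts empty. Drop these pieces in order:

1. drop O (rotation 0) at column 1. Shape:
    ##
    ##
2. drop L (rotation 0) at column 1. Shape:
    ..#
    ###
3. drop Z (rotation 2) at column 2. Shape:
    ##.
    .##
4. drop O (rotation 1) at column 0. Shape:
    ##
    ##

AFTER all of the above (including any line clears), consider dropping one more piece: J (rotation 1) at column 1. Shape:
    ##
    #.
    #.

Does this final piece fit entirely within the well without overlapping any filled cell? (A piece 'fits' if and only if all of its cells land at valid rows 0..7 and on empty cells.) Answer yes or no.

Drop 1: O rot0 at col 1 lands with bottom-row=0; cleared 0 line(s) (total 0); column heights now [0 2 2 0 0], max=2
Drop 2: L rot0 at col 1 lands with bottom-row=2; cleared 0 line(s) (total 0); column heights now [0 3 3 4 0], max=4
Drop 3: Z rot2 at col 2 lands with bottom-row=4; cleared 0 line(s) (total 0); column heights now [0 3 6 6 5], max=6
Drop 4: O rot1 at col 0 lands with bottom-row=3; cleared 0 line(s) (total 0); column heights now [5 5 6 6 5], max=6
Test piece J rot1 at col 1 (width 2): heights before test = [5 5 6 6 5]; fits = True

Answer: yes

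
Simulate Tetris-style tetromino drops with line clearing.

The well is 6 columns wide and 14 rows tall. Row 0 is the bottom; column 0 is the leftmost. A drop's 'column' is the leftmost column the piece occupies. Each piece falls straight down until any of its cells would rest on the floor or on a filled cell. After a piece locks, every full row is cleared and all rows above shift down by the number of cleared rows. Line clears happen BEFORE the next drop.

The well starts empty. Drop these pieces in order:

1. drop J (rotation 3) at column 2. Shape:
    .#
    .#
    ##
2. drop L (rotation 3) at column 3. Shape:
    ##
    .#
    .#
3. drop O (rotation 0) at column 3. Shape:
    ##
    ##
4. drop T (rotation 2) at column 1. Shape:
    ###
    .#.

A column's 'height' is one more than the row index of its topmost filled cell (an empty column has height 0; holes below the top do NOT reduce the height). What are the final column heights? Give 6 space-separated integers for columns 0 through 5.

Answer: 0 7 7 7 6 0

Derivation:
Drop 1: J rot3 at col 2 lands with bottom-row=0; cleared 0 line(s) (total 0); column heights now [0 0 1 3 0 0], max=3
Drop 2: L rot3 at col 3 lands with bottom-row=1; cleared 0 line(s) (total 0); column heights now [0 0 1 4 4 0], max=4
Drop 3: O rot0 at col 3 lands with bottom-row=4; cleared 0 line(s) (total 0); column heights now [0 0 1 6 6 0], max=6
Drop 4: T rot2 at col 1 lands with bottom-row=5; cleared 0 line(s) (total 0); column heights now [0 7 7 7 6 0], max=7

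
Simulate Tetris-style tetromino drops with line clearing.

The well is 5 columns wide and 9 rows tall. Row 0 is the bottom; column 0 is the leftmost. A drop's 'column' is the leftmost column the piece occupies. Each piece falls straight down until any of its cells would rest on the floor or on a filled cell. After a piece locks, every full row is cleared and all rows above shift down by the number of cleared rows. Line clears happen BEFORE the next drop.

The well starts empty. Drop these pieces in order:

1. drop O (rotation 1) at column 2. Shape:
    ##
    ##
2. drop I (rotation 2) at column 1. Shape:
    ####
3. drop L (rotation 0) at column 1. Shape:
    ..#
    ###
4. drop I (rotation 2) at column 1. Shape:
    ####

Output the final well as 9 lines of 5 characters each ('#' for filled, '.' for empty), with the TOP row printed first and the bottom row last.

Answer: .....
.....
.....
.####
...#.
.###.
.####
..##.
..##.

Derivation:
Drop 1: O rot1 at col 2 lands with bottom-row=0; cleared 0 line(s) (total 0); column heights now [0 0 2 2 0], max=2
Drop 2: I rot2 at col 1 lands with bottom-row=2; cleared 0 line(s) (total 0); column heights now [0 3 3 3 3], max=3
Drop 3: L rot0 at col 1 lands with bottom-row=3; cleared 0 line(s) (total 0); column heights now [0 4 4 5 3], max=5
Drop 4: I rot2 at col 1 lands with bottom-row=5; cleared 0 line(s) (total 0); column heights now [0 6 6 6 6], max=6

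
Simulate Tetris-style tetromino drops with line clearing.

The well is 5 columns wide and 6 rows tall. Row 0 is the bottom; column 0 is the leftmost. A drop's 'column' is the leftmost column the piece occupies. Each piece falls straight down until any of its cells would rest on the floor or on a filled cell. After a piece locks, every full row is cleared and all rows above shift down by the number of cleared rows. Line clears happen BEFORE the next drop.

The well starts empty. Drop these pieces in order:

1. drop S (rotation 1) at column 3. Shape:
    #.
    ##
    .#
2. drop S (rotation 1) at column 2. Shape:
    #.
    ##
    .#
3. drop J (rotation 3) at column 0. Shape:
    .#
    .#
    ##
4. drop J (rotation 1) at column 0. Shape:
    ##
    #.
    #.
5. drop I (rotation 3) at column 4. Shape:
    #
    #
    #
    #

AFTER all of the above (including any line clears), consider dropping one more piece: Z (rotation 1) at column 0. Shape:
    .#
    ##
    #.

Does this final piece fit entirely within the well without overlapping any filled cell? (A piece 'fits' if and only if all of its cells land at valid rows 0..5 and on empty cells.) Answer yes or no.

Answer: no

Derivation:
Drop 1: S rot1 at col 3 lands with bottom-row=0; cleared 0 line(s) (total 0); column heights now [0 0 0 3 2], max=3
Drop 2: S rot1 at col 2 lands with bottom-row=3; cleared 0 line(s) (total 0); column heights now [0 0 6 5 2], max=6
Drop 3: J rot3 at col 0 lands with bottom-row=0; cleared 0 line(s) (total 0); column heights now [1 3 6 5 2], max=6
Drop 4: J rot1 at col 0 lands with bottom-row=1; cleared 0 line(s) (total 0); column heights now [4 4 6 5 2], max=6
Drop 5: I rot3 at col 4 lands with bottom-row=2; cleared 0 line(s) (total 0); column heights now [4 4 6 5 6], max=6
Test piece Z rot1 at col 0 (width 2): heights before test = [4 4 6 5 6]; fits = False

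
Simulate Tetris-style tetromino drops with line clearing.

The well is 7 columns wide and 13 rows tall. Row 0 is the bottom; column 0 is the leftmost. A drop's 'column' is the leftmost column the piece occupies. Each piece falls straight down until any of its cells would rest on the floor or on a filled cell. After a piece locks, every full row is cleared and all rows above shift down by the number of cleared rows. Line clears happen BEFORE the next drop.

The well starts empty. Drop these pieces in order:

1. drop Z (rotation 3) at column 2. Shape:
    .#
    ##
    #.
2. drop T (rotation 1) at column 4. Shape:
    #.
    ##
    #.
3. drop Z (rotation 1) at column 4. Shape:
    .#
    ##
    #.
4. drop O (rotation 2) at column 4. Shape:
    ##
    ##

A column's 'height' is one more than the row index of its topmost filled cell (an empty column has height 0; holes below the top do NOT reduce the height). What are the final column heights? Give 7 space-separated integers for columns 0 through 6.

Answer: 0 0 2 3 8 8 0

Derivation:
Drop 1: Z rot3 at col 2 lands with bottom-row=0; cleared 0 line(s) (total 0); column heights now [0 0 2 3 0 0 0], max=3
Drop 2: T rot1 at col 4 lands with bottom-row=0; cleared 0 line(s) (total 0); column heights now [0 0 2 3 3 2 0], max=3
Drop 3: Z rot1 at col 4 lands with bottom-row=3; cleared 0 line(s) (total 0); column heights now [0 0 2 3 5 6 0], max=6
Drop 4: O rot2 at col 4 lands with bottom-row=6; cleared 0 line(s) (total 0); column heights now [0 0 2 3 8 8 0], max=8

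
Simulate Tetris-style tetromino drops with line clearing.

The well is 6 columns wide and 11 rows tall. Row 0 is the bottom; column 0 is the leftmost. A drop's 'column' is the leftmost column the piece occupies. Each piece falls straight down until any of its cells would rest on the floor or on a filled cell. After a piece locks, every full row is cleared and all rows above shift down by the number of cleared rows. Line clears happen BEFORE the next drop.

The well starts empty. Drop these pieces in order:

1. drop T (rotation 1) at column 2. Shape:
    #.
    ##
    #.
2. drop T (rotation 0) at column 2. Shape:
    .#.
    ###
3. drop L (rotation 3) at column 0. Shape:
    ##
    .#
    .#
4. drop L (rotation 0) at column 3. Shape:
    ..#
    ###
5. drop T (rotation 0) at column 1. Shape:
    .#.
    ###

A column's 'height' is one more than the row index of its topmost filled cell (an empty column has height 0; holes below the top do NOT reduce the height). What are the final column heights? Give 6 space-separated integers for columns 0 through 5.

Answer: 3 7 8 7 6 7

Derivation:
Drop 1: T rot1 at col 2 lands with bottom-row=0; cleared 0 line(s) (total 0); column heights now [0 0 3 2 0 0], max=3
Drop 2: T rot0 at col 2 lands with bottom-row=3; cleared 0 line(s) (total 0); column heights now [0 0 4 5 4 0], max=5
Drop 3: L rot3 at col 0 lands with bottom-row=0; cleared 0 line(s) (total 0); column heights now [3 3 4 5 4 0], max=5
Drop 4: L rot0 at col 3 lands with bottom-row=5; cleared 0 line(s) (total 0); column heights now [3 3 4 6 6 7], max=7
Drop 5: T rot0 at col 1 lands with bottom-row=6; cleared 0 line(s) (total 0); column heights now [3 7 8 7 6 7], max=8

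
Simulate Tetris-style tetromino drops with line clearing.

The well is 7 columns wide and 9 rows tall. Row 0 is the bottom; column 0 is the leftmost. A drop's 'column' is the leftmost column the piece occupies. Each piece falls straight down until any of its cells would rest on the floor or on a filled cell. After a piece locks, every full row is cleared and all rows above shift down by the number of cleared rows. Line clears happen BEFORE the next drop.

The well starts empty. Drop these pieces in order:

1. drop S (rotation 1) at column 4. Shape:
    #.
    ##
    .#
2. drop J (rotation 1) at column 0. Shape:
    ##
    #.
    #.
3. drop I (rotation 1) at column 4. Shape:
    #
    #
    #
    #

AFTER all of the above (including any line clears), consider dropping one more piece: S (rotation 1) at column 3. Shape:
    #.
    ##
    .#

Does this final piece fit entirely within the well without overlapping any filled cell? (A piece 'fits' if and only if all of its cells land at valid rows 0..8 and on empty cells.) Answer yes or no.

Answer: no

Derivation:
Drop 1: S rot1 at col 4 lands with bottom-row=0; cleared 0 line(s) (total 0); column heights now [0 0 0 0 3 2 0], max=3
Drop 2: J rot1 at col 0 lands with bottom-row=0; cleared 0 line(s) (total 0); column heights now [3 3 0 0 3 2 0], max=3
Drop 3: I rot1 at col 4 lands with bottom-row=3; cleared 0 line(s) (total 0); column heights now [3 3 0 0 7 2 0], max=7
Test piece S rot1 at col 3 (width 2): heights before test = [3 3 0 0 7 2 0]; fits = False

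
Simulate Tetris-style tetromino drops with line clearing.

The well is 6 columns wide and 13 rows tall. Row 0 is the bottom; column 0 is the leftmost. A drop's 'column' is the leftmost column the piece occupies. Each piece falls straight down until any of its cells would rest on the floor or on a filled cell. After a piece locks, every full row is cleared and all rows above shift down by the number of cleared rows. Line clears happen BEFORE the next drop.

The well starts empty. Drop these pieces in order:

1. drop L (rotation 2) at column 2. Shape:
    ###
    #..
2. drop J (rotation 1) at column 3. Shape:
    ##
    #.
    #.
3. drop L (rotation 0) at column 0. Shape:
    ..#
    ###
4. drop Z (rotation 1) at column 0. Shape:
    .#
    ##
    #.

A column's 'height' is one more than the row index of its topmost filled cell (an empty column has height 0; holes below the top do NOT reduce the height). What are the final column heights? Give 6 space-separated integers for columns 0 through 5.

Drop 1: L rot2 at col 2 lands with bottom-row=0; cleared 0 line(s) (total 0); column heights now [0 0 2 2 2 0], max=2
Drop 2: J rot1 at col 3 lands with bottom-row=2; cleared 0 line(s) (total 0); column heights now [0 0 2 5 5 0], max=5
Drop 3: L rot0 at col 0 lands with bottom-row=2; cleared 0 line(s) (total 0); column heights now [3 3 4 5 5 0], max=5
Drop 4: Z rot1 at col 0 lands with bottom-row=3; cleared 0 line(s) (total 0); column heights now [5 6 4 5 5 0], max=6

Answer: 5 6 4 5 5 0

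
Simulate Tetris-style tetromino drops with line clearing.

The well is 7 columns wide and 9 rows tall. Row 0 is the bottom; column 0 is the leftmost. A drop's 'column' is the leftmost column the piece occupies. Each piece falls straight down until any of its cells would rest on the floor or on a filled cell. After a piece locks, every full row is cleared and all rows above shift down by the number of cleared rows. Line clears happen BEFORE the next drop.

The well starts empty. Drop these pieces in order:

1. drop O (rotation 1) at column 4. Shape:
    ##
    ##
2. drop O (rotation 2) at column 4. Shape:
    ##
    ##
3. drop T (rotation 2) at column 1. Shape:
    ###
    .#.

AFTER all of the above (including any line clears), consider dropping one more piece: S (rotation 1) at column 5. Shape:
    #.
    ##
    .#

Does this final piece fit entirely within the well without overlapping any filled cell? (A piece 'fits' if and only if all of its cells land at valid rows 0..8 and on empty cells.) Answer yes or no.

Drop 1: O rot1 at col 4 lands with bottom-row=0; cleared 0 line(s) (total 0); column heights now [0 0 0 0 2 2 0], max=2
Drop 2: O rot2 at col 4 lands with bottom-row=2; cleared 0 line(s) (total 0); column heights now [0 0 0 0 4 4 0], max=4
Drop 3: T rot2 at col 1 lands with bottom-row=0; cleared 0 line(s) (total 0); column heights now [0 2 2 2 4 4 0], max=4
Test piece S rot1 at col 5 (width 2): heights before test = [0 2 2 2 4 4 0]; fits = True

Answer: yes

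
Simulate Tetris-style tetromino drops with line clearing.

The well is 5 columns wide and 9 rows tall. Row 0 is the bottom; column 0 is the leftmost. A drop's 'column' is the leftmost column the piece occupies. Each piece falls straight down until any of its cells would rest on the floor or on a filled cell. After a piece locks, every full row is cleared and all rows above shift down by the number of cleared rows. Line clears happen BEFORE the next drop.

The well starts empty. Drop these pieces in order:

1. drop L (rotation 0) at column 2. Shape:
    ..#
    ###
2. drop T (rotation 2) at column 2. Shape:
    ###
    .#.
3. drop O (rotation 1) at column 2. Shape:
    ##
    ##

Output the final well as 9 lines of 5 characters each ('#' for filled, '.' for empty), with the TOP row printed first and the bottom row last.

Answer: .....
.....
.....
.....
..##.
..##.
..###
...##
..###

Derivation:
Drop 1: L rot0 at col 2 lands with bottom-row=0; cleared 0 line(s) (total 0); column heights now [0 0 1 1 2], max=2
Drop 2: T rot2 at col 2 lands with bottom-row=1; cleared 0 line(s) (total 0); column heights now [0 0 3 3 3], max=3
Drop 3: O rot1 at col 2 lands with bottom-row=3; cleared 0 line(s) (total 0); column heights now [0 0 5 5 3], max=5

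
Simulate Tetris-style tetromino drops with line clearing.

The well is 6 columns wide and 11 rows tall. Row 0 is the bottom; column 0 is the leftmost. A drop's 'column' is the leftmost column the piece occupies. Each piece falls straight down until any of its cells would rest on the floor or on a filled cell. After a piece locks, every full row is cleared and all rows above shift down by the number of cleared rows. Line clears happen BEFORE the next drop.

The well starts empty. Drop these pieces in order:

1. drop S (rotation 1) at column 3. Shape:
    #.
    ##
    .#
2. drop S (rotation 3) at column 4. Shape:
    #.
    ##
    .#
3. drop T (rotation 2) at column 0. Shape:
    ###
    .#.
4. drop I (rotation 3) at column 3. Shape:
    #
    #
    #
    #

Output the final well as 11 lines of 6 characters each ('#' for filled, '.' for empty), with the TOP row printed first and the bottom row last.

Answer: ......
......
......
......
......
...#..
...#..
...#..
...##.
...###
.#..#.

Derivation:
Drop 1: S rot1 at col 3 lands with bottom-row=0; cleared 0 line(s) (total 0); column heights now [0 0 0 3 2 0], max=3
Drop 2: S rot3 at col 4 lands with bottom-row=1; cleared 0 line(s) (total 0); column heights now [0 0 0 3 4 3], max=4
Drop 3: T rot2 at col 0 lands with bottom-row=0; cleared 1 line(s) (total 1); column heights now [0 1 0 2 3 2], max=3
Drop 4: I rot3 at col 3 lands with bottom-row=2; cleared 0 line(s) (total 1); column heights now [0 1 0 6 3 2], max=6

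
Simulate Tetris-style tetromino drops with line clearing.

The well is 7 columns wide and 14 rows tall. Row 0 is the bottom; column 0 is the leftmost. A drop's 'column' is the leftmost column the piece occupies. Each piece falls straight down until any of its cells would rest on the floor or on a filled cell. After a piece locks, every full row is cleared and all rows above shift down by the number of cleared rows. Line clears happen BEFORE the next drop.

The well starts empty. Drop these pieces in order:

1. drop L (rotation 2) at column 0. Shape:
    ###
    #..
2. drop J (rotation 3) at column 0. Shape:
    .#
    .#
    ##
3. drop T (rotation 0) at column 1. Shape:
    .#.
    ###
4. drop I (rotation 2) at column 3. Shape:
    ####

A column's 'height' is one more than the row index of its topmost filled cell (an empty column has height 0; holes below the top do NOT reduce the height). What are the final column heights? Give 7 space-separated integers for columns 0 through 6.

Answer: 3 6 7 7 7 7 7

Derivation:
Drop 1: L rot2 at col 0 lands with bottom-row=0; cleared 0 line(s) (total 0); column heights now [2 2 2 0 0 0 0], max=2
Drop 2: J rot3 at col 0 lands with bottom-row=2; cleared 0 line(s) (total 0); column heights now [3 5 2 0 0 0 0], max=5
Drop 3: T rot0 at col 1 lands with bottom-row=5; cleared 0 line(s) (total 0); column heights now [3 6 7 6 0 0 0], max=7
Drop 4: I rot2 at col 3 lands with bottom-row=6; cleared 0 line(s) (total 0); column heights now [3 6 7 7 7 7 7], max=7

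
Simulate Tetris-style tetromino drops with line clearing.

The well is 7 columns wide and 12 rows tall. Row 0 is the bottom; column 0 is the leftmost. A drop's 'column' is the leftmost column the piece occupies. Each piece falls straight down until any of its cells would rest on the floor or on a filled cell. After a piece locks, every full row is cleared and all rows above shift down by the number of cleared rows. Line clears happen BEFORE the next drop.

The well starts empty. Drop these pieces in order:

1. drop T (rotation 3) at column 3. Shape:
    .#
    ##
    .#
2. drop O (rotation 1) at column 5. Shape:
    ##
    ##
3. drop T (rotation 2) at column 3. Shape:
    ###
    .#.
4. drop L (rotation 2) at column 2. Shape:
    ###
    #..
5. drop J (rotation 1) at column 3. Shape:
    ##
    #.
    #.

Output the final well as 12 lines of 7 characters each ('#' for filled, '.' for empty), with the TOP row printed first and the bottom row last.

Answer: .......
.......
.......
...##..
...#...
...#...
..###..
..####.
....#..
....#..
...####
....###

Derivation:
Drop 1: T rot3 at col 3 lands with bottom-row=0; cleared 0 line(s) (total 0); column heights now [0 0 0 2 3 0 0], max=3
Drop 2: O rot1 at col 5 lands with bottom-row=0; cleared 0 line(s) (total 0); column heights now [0 0 0 2 3 2 2], max=3
Drop 3: T rot2 at col 3 lands with bottom-row=3; cleared 0 line(s) (total 0); column heights now [0 0 0 5 5 5 2], max=5
Drop 4: L rot2 at col 2 lands with bottom-row=4; cleared 0 line(s) (total 0); column heights now [0 0 6 6 6 5 2], max=6
Drop 5: J rot1 at col 3 lands with bottom-row=6; cleared 0 line(s) (total 0); column heights now [0 0 6 9 9 5 2], max=9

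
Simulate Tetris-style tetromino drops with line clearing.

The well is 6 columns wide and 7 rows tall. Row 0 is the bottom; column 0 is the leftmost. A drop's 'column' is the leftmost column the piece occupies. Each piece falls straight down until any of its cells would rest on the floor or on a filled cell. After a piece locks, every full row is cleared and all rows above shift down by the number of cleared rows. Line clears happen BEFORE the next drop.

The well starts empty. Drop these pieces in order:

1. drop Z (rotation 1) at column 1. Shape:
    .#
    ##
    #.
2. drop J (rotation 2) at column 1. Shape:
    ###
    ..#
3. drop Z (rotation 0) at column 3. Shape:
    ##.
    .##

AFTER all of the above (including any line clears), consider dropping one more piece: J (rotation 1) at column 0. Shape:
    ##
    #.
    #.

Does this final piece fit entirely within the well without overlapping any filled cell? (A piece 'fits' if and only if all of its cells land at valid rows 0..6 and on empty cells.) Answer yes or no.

Answer: yes

Derivation:
Drop 1: Z rot1 at col 1 lands with bottom-row=0; cleared 0 line(s) (total 0); column heights now [0 2 3 0 0 0], max=3
Drop 2: J rot2 at col 1 lands with bottom-row=2; cleared 0 line(s) (total 0); column heights now [0 4 4 4 0 0], max=4
Drop 3: Z rot0 at col 3 lands with bottom-row=3; cleared 0 line(s) (total 0); column heights now [0 4 4 5 5 4], max=5
Test piece J rot1 at col 0 (width 2): heights before test = [0 4 4 5 5 4]; fits = True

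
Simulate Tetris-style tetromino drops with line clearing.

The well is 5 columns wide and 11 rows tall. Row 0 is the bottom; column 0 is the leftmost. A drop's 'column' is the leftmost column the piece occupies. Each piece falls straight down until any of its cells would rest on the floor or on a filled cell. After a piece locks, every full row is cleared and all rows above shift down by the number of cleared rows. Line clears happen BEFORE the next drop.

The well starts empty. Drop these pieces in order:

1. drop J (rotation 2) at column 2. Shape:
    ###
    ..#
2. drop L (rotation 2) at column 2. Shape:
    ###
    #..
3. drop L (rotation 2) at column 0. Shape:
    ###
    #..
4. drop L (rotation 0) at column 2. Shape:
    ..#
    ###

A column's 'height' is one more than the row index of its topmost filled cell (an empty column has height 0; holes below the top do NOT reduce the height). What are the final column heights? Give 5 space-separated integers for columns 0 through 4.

Answer: 5 5 6 6 7

Derivation:
Drop 1: J rot2 at col 2 lands with bottom-row=0; cleared 0 line(s) (total 0); column heights now [0 0 2 2 2], max=2
Drop 2: L rot2 at col 2 lands with bottom-row=2; cleared 0 line(s) (total 0); column heights now [0 0 4 4 4], max=4
Drop 3: L rot2 at col 0 lands with bottom-row=3; cleared 0 line(s) (total 0); column heights now [5 5 5 4 4], max=5
Drop 4: L rot0 at col 2 lands with bottom-row=5; cleared 0 line(s) (total 0); column heights now [5 5 6 6 7], max=7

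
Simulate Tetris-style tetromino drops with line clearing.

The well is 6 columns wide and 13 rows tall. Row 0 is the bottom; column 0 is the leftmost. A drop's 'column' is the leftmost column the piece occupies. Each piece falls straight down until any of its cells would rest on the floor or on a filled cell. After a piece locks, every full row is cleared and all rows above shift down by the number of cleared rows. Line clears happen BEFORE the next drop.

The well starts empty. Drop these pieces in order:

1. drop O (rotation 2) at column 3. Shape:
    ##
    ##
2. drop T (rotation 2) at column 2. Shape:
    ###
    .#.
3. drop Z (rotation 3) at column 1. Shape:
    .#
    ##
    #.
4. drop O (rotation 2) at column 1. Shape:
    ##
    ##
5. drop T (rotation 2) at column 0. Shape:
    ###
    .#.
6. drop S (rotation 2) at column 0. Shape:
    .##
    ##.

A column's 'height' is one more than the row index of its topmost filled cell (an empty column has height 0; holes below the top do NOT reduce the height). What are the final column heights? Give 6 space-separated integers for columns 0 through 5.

Drop 1: O rot2 at col 3 lands with bottom-row=0; cleared 0 line(s) (total 0); column heights now [0 0 0 2 2 0], max=2
Drop 2: T rot2 at col 2 lands with bottom-row=2; cleared 0 line(s) (total 0); column heights now [0 0 4 4 4 0], max=4
Drop 3: Z rot3 at col 1 lands with bottom-row=3; cleared 0 line(s) (total 0); column heights now [0 5 6 4 4 0], max=6
Drop 4: O rot2 at col 1 lands with bottom-row=6; cleared 0 line(s) (total 0); column heights now [0 8 8 4 4 0], max=8
Drop 5: T rot2 at col 0 lands with bottom-row=8; cleared 0 line(s) (total 0); column heights now [10 10 10 4 4 0], max=10
Drop 6: S rot2 at col 0 lands with bottom-row=10; cleared 0 line(s) (total 0); column heights now [11 12 12 4 4 0], max=12

Answer: 11 12 12 4 4 0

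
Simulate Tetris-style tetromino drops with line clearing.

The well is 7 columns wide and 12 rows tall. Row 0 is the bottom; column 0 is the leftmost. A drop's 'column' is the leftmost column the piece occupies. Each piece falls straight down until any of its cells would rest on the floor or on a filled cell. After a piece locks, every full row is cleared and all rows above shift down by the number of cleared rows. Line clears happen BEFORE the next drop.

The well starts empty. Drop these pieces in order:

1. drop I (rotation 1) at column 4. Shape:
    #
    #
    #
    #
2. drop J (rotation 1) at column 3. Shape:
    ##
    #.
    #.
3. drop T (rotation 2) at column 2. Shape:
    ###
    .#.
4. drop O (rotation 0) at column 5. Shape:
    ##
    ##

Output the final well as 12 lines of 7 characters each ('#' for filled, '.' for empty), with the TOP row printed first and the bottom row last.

Drop 1: I rot1 at col 4 lands with bottom-row=0; cleared 0 line(s) (total 0); column heights now [0 0 0 0 4 0 0], max=4
Drop 2: J rot1 at col 3 lands with bottom-row=2; cleared 0 line(s) (total 0); column heights now [0 0 0 5 5 0 0], max=5
Drop 3: T rot2 at col 2 lands with bottom-row=5; cleared 0 line(s) (total 0); column heights now [0 0 7 7 7 0 0], max=7
Drop 4: O rot0 at col 5 lands with bottom-row=0; cleared 0 line(s) (total 0); column heights now [0 0 7 7 7 2 2], max=7

Answer: .......
.......
.......
.......
.......
..###..
...#...
...##..
...##..
...##..
....###
....###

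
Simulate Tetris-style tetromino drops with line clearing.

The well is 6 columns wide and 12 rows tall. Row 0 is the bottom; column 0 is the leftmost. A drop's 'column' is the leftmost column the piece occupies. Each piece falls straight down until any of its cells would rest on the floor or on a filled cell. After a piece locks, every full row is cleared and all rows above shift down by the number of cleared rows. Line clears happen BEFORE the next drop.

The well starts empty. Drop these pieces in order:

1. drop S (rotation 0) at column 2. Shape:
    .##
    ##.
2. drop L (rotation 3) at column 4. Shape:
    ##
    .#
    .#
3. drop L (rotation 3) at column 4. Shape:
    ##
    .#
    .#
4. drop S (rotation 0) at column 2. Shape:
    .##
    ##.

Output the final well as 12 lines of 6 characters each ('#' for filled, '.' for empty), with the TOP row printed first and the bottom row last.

Answer: ......
......
......
......
......
...##.
..####
.....#
.....#
....##
...###
..##.#

Derivation:
Drop 1: S rot0 at col 2 lands with bottom-row=0; cleared 0 line(s) (total 0); column heights now [0 0 1 2 2 0], max=2
Drop 2: L rot3 at col 4 lands with bottom-row=0; cleared 0 line(s) (total 0); column heights now [0 0 1 2 3 3], max=3
Drop 3: L rot3 at col 4 lands with bottom-row=3; cleared 0 line(s) (total 0); column heights now [0 0 1 2 6 6], max=6
Drop 4: S rot0 at col 2 lands with bottom-row=5; cleared 0 line(s) (total 0); column heights now [0 0 6 7 7 6], max=7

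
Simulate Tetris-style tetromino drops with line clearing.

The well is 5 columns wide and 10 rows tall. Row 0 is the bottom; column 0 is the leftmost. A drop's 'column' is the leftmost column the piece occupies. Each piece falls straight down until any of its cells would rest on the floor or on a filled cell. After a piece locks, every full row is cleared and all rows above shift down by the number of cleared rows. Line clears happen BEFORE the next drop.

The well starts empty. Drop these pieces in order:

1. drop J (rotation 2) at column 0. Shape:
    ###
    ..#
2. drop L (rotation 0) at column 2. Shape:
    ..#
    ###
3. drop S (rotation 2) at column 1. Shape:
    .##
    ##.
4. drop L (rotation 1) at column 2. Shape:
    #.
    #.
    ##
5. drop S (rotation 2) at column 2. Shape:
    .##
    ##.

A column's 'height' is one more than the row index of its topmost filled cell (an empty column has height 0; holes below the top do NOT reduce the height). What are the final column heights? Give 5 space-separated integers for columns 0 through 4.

Answer: 2 4 9 10 10

Derivation:
Drop 1: J rot2 at col 0 lands with bottom-row=0; cleared 0 line(s) (total 0); column heights now [2 2 2 0 0], max=2
Drop 2: L rot0 at col 2 lands with bottom-row=2; cleared 0 line(s) (total 0); column heights now [2 2 3 3 4], max=4
Drop 3: S rot2 at col 1 lands with bottom-row=3; cleared 0 line(s) (total 0); column heights now [2 4 5 5 4], max=5
Drop 4: L rot1 at col 2 lands with bottom-row=5; cleared 0 line(s) (total 0); column heights now [2 4 8 6 4], max=8
Drop 5: S rot2 at col 2 lands with bottom-row=8; cleared 0 line(s) (total 0); column heights now [2 4 9 10 10], max=10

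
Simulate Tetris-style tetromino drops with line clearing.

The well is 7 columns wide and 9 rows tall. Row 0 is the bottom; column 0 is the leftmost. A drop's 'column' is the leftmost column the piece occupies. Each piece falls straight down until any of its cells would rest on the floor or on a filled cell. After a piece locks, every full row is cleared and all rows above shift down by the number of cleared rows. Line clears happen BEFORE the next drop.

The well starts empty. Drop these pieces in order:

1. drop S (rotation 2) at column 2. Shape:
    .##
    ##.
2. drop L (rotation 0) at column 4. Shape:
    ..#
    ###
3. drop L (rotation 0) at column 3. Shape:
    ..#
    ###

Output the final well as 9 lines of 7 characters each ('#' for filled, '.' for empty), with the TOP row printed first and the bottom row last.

Drop 1: S rot2 at col 2 lands with bottom-row=0; cleared 0 line(s) (total 0); column heights now [0 0 1 2 2 0 0], max=2
Drop 2: L rot0 at col 4 lands with bottom-row=2; cleared 0 line(s) (total 0); column heights now [0 0 1 2 3 3 4], max=4
Drop 3: L rot0 at col 3 lands with bottom-row=3; cleared 0 line(s) (total 0); column heights now [0 0 1 4 4 5 4], max=5

Answer: .......
.......
.......
.......
.....#.
...####
....###
...##..
..##...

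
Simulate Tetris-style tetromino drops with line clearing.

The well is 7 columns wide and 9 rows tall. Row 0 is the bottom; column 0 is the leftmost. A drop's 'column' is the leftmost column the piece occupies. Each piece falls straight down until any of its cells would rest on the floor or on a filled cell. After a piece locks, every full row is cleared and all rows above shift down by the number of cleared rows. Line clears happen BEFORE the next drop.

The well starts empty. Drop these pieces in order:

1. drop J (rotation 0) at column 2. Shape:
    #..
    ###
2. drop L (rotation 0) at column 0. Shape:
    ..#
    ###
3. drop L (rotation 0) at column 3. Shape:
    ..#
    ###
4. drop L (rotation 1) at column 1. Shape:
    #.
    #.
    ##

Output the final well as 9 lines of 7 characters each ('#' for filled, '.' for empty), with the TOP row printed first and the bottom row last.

Drop 1: J rot0 at col 2 lands with bottom-row=0; cleared 0 line(s) (total 0); column heights now [0 0 2 1 1 0 0], max=2
Drop 2: L rot0 at col 0 lands with bottom-row=2; cleared 0 line(s) (total 0); column heights now [3 3 4 1 1 0 0], max=4
Drop 3: L rot0 at col 3 lands with bottom-row=1; cleared 0 line(s) (total 0); column heights now [3 3 4 2 2 3 0], max=4
Drop 4: L rot1 at col 1 lands with bottom-row=4; cleared 0 line(s) (total 0); column heights now [3 7 5 2 2 3 0], max=7

Answer: .......
.......
.#.....
.#.....
.##....
..#....
###..#.
..####.
..###..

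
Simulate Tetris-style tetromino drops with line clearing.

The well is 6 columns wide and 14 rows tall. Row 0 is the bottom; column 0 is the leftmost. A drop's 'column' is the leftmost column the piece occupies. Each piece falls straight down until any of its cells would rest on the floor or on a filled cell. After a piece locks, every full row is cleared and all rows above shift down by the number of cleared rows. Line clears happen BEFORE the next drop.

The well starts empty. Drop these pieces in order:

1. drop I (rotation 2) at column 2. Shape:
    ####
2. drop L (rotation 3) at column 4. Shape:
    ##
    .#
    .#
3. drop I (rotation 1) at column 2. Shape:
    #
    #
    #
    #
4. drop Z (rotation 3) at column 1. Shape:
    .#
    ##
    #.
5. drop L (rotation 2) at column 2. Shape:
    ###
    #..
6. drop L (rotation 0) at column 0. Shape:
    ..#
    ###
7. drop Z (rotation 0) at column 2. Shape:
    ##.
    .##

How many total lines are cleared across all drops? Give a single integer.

Drop 1: I rot2 at col 2 lands with bottom-row=0; cleared 0 line(s) (total 0); column heights now [0 0 1 1 1 1], max=1
Drop 2: L rot3 at col 4 lands with bottom-row=1; cleared 0 line(s) (total 0); column heights now [0 0 1 1 4 4], max=4
Drop 3: I rot1 at col 2 lands with bottom-row=1; cleared 0 line(s) (total 0); column heights now [0 0 5 1 4 4], max=5
Drop 4: Z rot3 at col 1 lands with bottom-row=4; cleared 0 line(s) (total 0); column heights now [0 6 7 1 4 4], max=7
Drop 5: L rot2 at col 2 lands with bottom-row=7; cleared 0 line(s) (total 0); column heights now [0 6 9 9 9 4], max=9
Drop 6: L rot0 at col 0 lands with bottom-row=9; cleared 0 line(s) (total 0); column heights now [10 10 11 9 9 4], max=11
Drop 7: Z rot0 at col 2 lands with bottom-row=10; cleared 0 line(s) (total 0); column heights now [10 10 12 12 11 4], max=12

Answer: 0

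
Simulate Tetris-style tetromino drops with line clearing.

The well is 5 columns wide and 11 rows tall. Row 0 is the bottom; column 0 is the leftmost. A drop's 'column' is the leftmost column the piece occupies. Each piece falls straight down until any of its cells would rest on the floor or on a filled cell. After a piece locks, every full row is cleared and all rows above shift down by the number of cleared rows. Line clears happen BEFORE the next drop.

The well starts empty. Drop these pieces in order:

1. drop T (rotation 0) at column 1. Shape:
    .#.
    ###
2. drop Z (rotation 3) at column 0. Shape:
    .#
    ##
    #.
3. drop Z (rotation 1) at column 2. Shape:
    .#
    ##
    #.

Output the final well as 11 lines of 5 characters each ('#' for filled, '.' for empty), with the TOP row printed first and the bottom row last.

Drop 1: T rot0 at col 1 lands with bottom-row=0; cleared 0 line(s) (total 0); column heights now [0 1 2 1 0], max=2
Drop 2: Z rot3 at col 0 lands with bottom-row=0; cleared 0 line(s) (total 0); column heights now [2 3 2 1 0], max=3
Drop 3: Z rot1 at col 2 lands with bottom-row=2; cleared 0 line(s) (total 0); column heights now [2 3 4 5 0], max=5

Answer: .....
.....
.....
.....
.....
.....
...#.
..##.
.##..
###..
####.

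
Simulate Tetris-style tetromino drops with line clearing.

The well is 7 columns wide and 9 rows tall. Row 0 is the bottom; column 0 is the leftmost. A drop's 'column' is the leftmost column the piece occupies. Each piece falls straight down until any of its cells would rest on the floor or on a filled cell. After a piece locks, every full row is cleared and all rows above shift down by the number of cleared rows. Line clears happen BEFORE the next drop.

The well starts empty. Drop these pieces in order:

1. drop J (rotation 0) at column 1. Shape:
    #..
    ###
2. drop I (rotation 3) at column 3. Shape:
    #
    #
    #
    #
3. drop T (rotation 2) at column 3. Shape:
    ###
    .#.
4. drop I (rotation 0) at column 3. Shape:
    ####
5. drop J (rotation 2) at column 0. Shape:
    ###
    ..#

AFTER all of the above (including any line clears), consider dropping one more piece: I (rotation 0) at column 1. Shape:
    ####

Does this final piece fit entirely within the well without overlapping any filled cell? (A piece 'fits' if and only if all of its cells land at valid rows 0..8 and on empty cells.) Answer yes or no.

Drop 1: J rot0 at col 1 lands with bottom-row=0; cleared 0 line(s) (total 0); column heights now [0 2 1 1 0 0 0], max=2
Drop 2: I rot3 at col 3 lands with bottom-row=1; cleared 0 line(s) (total 0); column heights now [0 2 1 5 0 0 0], max=5
Drop 3: T rot2 at col 3 lands with bottom-row=4; cleared 0 line(s) (total 0); column heights now [0 2 1 6 6 6 0], max=6
Drop 4: I rot0 at col 3 lands with bottom-row=6; cleared 0 line(s) (total 0); column heights now [0 2 1 7 7 7 7], max=7
Drop 5: J rot2 at col 0 lands with bottom-row=1; cleared 0 line(s) (total 0); column heights now [3 3 3 7 7 7 7], max=7
Test piece I rot0 at col 1 (width 4): heights before test = [3 3 3 7 7 7 7]; fits = True

Answer: yes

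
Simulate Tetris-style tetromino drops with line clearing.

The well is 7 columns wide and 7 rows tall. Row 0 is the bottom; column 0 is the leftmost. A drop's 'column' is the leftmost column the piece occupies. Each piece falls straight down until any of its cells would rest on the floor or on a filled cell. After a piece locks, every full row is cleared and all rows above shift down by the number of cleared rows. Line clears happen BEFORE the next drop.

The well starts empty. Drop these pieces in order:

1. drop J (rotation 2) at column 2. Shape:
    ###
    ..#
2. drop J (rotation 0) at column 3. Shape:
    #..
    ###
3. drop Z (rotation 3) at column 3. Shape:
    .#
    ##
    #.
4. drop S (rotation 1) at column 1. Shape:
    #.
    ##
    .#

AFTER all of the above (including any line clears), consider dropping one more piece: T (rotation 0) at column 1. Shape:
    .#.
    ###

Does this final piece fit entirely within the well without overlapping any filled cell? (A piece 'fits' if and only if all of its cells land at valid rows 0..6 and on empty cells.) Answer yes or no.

Answer: no

Derivation:
Drop 1: J rot2 at col 2 lands with bottom-row=0; cleared 0 line(s) (total 0); column heights now [0 0 2 2 2 0 0], max=2
Drop 2: J rot0 at col 3 lands with bottom-row=2; cleared 0 line(s) (total 0); column heights now [0 0 2 4 3 3 0], max=4
Drop 3: Z rot3 at col 3 lands with bottom-row=4; cleared 0 line(s) (total 0); column heights now [0 0 2 6 7 3 0], max=7
Drop 4: S rot1 at col 1 lands with bottom-row=2; cleared 0 line(s) (total 0); column heights now [0 5 4 6 7 3 0], max=7
Test piece T rot0 at col 1 (width 3): heights before test = [0 5 4 6 7 3 0]; fits = False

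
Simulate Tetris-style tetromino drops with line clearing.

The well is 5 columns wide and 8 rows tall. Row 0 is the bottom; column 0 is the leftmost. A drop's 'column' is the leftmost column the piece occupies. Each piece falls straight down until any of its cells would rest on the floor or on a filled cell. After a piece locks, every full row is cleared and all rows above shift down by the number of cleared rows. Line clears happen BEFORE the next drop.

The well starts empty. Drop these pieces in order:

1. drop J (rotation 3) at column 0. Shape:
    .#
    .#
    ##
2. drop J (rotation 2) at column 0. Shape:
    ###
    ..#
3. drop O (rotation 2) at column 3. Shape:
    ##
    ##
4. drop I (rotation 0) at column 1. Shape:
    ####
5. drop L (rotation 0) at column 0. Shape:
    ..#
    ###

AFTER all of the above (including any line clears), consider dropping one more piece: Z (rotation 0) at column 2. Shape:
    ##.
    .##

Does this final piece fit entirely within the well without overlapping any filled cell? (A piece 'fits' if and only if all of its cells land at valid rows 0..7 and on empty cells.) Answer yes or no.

Answer: yes

Derivation:
Drop 1: J rot3 at col 0 lands with bottom-row=0; cleared 0 line(s) (total 0); column heights now [1 3 0 0 0], max=3
Drop 2: J rot2 at col 0 lands with bottom-row=2; cleared 0 line(s) (total 0); column heights now [4 4 4 0 0], max=4
Drop 3: O rot2 at col 3 lands with bottom-row=0; cleared 0 line(s) (total 0); column heights now [4 4 4 2 2], max=4
Drop 4: I rot0 at col 1 lands with bottom-row=4; cleared 0 line(s) (total 0); column heights now [4 5 5 5 5], max=5
Drop 5: L rot0 at col 0 lands with bottom-row=5; cleared 0 line(s) (total 0); column heights now [6 6 7 5 5], max=7
Test piece Z rot0 at col 2 (width 3): heights before test = [6 6 7 5 5]; fits = True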